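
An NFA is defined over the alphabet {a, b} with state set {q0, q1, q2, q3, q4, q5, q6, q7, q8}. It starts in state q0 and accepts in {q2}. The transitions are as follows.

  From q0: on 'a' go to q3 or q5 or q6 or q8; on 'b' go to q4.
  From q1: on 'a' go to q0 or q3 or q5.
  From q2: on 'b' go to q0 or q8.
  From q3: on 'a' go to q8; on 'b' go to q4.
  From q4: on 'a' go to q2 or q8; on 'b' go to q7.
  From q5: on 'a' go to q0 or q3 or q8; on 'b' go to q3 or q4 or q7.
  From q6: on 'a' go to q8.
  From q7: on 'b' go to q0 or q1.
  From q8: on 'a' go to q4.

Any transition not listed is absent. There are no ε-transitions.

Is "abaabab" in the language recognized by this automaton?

Start in {q0}.
Read 'a': {q0} → {q3, q5, q6, q8}.
Read 'b': {q3, q5, q6, q8} → {q3, q4, q7}.
Read 'a': {q3, q4, q7} → {q2, q8}.
Read 'a': {q2, q8} → {q4}.
Read 'b': {q4} → {q7}.
Read 'a': {q7} → ∅.
The set is empty and remains empty for the remaining 1 symbol.
The final set ∅ contains no accepting state.

No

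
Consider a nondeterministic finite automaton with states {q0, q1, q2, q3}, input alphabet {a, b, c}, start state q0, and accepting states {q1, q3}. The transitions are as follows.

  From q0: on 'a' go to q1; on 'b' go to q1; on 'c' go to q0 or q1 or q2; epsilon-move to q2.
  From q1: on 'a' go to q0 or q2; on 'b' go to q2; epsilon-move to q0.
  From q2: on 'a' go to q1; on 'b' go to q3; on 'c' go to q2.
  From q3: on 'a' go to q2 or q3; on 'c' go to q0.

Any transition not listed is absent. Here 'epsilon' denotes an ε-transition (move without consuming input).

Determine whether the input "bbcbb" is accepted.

Start: ε-closure({q0}) = {q0, q2}.
Read 'b': q0→{q1}, q2→{q3}; union {q1, q3}; ε-closure = {q0, q1, q2, q3}.
Read 'b': q0→{q1}, q1→{q2}, q2→{q3}, q3→∅; union {q1, q2, q3}; ε-closure = {q0, q1, q2, q3}.
Read 'c': q0→{q0, q1, q2}, q1→∅, q2→{q2}, q3→{q0}; now {q0, q1, q2}.
Read 'b': q0→{q1}, q1→{q2}, q2→{q3}; union {q1, q2, q3}; ε-closure = {q0, q1, q2, q3}.
Read 'b': q0→{q1}, q1→{q2}, q2→{q3}, q3→∅; union {q1, q2, q3}; ε-closure = {q0, q1, q2, q3}.
The final set {q0, q1, q2, q3} contains the accepting states q1, q3.

Yes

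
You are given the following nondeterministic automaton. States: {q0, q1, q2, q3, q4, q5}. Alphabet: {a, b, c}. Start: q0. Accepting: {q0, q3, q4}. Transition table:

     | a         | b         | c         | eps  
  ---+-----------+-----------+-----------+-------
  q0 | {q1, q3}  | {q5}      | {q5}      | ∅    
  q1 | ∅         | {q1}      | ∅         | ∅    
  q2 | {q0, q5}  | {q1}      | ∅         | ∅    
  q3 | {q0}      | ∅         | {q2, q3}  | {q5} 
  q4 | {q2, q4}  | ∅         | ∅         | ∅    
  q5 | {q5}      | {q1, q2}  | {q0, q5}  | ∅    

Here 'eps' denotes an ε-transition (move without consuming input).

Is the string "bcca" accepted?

Yes

Start in {q0}.
Read 'b': q0→{q5}; now {q5}.
Read 'c': q5→{q0, q5}; now {q0, q5}.
Read 'c': q0→{q5}, q5→{q0, q5}; now {q0, q5}.
Read 'a': q0→{q1, q3}, q5→{q5}; now {q1, q3, q5}.
The final set {q1, q3, q5} contains the accepting state q3.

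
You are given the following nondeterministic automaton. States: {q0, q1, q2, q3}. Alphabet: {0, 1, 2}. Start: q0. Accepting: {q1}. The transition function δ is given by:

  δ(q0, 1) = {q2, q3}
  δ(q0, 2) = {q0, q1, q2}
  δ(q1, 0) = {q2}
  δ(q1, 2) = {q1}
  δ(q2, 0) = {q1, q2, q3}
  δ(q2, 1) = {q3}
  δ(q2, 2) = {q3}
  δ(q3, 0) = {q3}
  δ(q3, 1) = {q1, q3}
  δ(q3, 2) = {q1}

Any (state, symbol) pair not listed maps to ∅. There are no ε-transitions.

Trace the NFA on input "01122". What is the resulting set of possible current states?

Start in {q0}.
Read '0': {q0} → ∅.
The set is empty and remains empty for the remaining 4 symbols.

∅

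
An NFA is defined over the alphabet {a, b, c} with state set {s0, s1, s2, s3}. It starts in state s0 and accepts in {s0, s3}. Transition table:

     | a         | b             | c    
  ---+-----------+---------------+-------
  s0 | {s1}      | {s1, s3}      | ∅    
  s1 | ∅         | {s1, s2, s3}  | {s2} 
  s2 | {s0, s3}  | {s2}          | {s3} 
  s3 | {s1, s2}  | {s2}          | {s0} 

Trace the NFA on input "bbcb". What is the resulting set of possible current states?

{s1, s2, s3}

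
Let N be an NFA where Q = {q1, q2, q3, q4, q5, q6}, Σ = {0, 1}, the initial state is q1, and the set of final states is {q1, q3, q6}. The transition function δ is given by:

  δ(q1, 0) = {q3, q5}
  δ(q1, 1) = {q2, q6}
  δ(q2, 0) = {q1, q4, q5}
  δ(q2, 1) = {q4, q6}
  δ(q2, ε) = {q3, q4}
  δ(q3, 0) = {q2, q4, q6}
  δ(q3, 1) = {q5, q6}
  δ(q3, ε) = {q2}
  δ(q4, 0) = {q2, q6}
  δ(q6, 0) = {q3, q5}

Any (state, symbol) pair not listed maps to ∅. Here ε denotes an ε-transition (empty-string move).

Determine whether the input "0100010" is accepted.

Start in {q1}.
Read '0': {q1} → {q2, q3, q4, q5}.
Read '1': {q2, q3, q4, q5} → {q4, q5, q6}.
Read '0': {q4, q5, q6} → {q2, q3, q4, q5, q6}.
Read '0': {q2, q3, q4, q5, q6} → {q1, q2, q3, q4, q5, q6}.
Read '0': {q1, q2, q3, q4, q5, q6} → {q1, q2, q3, q4, q5, q6}.
Read '1': {q1, q2, q3, q4, q5, q6} → {q2, q3, q4, q5, q6}.
Read '0': {q2, q3, q4, q5, q6} → {q1, q2, q3, q4, q5, q6}.
The final set {q1, q2, q3, q4, q5, q6} contains the accepting states q1, q3, q6.

Yes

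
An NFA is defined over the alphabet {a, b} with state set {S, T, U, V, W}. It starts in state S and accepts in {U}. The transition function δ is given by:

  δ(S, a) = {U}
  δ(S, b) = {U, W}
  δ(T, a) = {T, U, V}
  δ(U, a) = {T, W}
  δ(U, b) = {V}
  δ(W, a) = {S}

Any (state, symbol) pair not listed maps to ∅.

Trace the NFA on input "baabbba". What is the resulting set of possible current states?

∅

Start in {S}.
Read 'b': S→{U, W}; now {U, W}.
Read 'a': U→{T, W}, W→{S}; now {S, T, W}.
Read 'a': S→{U}, T→{T, U, V}, W→{S}; now {S, T, U, V}.
Read 'b': S→{U, W}, T→∅, U→{V}, V→∅; now {U, V, W}.
Read 'b': U→{V}, V→∅, W→∅; now {V}.
Read 'b': V→∅; now ∅.
The set is empty and remains empty for the remaining 1 symbol.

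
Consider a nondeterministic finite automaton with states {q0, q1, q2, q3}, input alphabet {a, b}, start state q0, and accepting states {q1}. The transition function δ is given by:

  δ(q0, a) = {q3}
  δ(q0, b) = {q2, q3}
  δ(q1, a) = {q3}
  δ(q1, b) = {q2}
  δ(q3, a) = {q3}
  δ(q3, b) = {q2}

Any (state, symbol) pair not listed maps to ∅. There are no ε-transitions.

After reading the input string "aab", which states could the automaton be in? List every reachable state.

Start in {q0}.
Read 'a': q0→{q3}; now {q3}.
Read 'a': q3→{q3}; now {q3}.
Read 'b': q3→{q2}; now {q2}.

{q2}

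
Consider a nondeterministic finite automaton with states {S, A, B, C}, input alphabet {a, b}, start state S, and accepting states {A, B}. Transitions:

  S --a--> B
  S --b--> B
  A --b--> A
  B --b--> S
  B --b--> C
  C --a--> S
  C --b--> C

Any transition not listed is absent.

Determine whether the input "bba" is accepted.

Start in {S}.
Read 'b': {S} → {B}.
Read 'b': {B} → {S, C}.
Read 'a': {S, C} → {S, B}.
The final set {S, B} contains the accepting state B.

Yes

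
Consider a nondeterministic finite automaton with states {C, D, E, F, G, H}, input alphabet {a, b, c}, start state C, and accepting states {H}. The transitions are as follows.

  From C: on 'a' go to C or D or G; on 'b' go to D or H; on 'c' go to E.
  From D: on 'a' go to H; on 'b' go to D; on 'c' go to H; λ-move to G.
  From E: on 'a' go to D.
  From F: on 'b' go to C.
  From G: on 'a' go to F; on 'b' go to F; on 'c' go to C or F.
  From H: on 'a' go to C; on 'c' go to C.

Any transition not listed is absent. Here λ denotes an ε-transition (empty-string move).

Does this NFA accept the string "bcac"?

Yes

Start in {C}.
Read 'b': C→{D, H}; union {D, H}; ε-closure = {D, G, H}.
Read 'c': D→{H}, G→{C, F}, H→{C}; now {C, F, H}.
Read 'a': C→{C, D, G}, F→∅, H→{C}; now {C, D, G}.
Read 'c': C→{E}, D→{H}, G→{C, F}; now {C, E, F, H}.
The final set {C, E, F, H} contains the accepting state H.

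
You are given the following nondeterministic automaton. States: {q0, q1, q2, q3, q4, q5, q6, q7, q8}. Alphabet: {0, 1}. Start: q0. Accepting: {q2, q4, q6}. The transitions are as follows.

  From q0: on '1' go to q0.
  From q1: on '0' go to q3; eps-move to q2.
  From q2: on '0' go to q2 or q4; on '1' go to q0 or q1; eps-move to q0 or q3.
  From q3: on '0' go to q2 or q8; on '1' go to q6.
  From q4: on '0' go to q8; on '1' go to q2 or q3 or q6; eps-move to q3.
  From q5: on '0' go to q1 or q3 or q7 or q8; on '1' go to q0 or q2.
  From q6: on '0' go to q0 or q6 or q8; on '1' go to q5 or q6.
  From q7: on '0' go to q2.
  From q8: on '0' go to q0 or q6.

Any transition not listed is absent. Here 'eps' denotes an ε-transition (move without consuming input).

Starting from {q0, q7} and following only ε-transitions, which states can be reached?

Begin with {q0, q7}.
No ε-moves leave this set, so the closure equals the set itself.

{q0, q7}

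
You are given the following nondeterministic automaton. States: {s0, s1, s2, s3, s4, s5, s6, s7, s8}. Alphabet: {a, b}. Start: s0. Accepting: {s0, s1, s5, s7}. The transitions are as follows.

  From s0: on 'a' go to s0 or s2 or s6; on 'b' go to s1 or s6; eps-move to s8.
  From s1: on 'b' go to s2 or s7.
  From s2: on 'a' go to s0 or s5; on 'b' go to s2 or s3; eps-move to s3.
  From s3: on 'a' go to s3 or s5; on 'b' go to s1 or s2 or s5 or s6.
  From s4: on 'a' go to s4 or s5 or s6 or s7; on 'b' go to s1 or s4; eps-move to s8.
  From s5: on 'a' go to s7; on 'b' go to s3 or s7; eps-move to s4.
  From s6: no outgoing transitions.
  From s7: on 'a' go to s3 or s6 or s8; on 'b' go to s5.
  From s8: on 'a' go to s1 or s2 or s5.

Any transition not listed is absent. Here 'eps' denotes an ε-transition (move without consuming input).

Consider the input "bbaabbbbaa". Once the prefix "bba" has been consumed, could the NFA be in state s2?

No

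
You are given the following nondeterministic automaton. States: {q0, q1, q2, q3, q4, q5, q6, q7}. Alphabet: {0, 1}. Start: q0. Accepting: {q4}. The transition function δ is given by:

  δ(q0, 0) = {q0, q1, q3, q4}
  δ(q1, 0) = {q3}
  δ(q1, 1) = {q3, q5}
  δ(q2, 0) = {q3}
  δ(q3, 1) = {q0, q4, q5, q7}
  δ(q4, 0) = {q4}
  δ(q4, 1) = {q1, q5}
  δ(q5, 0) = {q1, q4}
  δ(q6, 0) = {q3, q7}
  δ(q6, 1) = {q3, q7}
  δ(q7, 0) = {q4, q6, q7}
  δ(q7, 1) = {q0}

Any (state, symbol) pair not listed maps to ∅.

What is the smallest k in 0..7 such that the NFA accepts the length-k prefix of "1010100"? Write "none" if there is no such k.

none

Start in {q0}.
Read '1': q0→∅; now ∅.
The set is empty and remains empty for the remaining 6 symbols.
No reachable set along the way intersects F.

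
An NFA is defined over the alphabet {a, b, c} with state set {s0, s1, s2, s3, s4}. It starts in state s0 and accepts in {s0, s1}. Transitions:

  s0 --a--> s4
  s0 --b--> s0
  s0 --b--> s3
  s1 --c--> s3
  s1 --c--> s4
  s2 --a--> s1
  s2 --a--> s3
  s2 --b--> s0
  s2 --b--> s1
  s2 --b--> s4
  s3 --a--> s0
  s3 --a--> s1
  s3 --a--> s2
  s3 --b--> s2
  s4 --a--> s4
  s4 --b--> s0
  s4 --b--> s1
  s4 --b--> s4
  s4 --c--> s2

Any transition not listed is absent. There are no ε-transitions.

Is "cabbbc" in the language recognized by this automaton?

Start in {s0}.
Read 'c': s0→∅; now ∅.
The set is empty and remains empty for the remaining 5 symbols.
The final set ∅ contains no accepting state.

No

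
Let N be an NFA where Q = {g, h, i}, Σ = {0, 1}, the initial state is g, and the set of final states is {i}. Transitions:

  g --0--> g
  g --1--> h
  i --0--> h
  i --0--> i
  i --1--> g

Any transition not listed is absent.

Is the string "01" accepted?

Start in {g}.
Read '0': g→{g}; now {g}.
Read '1': g→{h}; now {h}.
The final set {h} contains no accepting state.

No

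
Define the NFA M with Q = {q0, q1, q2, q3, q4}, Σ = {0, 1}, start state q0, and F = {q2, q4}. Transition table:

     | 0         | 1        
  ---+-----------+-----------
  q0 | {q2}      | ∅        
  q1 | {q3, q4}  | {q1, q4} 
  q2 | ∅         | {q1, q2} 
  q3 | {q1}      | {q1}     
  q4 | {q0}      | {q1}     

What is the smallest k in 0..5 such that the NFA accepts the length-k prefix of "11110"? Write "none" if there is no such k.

Start in {q0}.
Read '1': {q0} → ∅.
The set is empty and remains empty for the remaining 4 symbols.
No reachable set along the way intersects F.

none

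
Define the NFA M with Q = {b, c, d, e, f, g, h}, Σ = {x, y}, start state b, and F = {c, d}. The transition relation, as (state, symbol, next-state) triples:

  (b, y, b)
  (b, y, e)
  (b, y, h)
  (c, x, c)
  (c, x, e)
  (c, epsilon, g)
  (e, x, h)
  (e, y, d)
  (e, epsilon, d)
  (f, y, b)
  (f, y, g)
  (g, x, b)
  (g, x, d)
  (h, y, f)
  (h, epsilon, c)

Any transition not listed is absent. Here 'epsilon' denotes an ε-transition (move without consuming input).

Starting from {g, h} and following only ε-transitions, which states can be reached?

{c, g, h}

Begin with {g, h}.
ε-move h → c; add c.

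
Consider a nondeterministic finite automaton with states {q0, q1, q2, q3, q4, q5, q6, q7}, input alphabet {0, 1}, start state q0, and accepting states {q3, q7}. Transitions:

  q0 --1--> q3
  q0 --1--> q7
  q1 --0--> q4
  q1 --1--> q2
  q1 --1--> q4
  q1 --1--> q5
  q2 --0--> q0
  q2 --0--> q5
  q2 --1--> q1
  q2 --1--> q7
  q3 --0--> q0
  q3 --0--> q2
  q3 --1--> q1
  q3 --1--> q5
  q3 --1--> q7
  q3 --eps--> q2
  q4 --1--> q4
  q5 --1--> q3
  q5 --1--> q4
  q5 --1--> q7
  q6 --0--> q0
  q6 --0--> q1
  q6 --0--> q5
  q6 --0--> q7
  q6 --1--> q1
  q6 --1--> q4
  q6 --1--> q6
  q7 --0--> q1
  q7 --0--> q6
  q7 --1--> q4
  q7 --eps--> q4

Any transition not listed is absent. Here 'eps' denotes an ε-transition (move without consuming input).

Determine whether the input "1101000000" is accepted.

No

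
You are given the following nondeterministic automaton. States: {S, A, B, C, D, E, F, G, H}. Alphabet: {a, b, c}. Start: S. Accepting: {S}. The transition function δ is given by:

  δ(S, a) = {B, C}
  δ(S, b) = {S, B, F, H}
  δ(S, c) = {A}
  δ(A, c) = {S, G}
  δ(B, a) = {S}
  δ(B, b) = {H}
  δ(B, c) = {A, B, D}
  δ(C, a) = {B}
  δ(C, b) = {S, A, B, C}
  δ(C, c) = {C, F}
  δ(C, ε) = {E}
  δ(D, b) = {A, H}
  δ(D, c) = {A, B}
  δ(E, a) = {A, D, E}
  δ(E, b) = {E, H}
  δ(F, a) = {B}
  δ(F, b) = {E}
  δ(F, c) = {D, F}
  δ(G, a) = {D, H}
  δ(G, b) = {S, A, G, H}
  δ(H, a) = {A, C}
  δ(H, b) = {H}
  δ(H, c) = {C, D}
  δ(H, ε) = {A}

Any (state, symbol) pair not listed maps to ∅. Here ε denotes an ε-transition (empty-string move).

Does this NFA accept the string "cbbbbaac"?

Start in {S}.
Read 'c': S→{A}; now {A}.
Read 'b': A→∅; now ∅.
The set is empty and remains empty for the remaining 6 symbols.
The final set ∅ contains no accepting state.

No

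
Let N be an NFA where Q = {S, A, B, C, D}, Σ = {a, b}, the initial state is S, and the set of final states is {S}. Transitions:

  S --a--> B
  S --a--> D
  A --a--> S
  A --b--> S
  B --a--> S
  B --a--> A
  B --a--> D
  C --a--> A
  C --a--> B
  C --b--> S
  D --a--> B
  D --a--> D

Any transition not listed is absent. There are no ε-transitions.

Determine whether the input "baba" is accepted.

No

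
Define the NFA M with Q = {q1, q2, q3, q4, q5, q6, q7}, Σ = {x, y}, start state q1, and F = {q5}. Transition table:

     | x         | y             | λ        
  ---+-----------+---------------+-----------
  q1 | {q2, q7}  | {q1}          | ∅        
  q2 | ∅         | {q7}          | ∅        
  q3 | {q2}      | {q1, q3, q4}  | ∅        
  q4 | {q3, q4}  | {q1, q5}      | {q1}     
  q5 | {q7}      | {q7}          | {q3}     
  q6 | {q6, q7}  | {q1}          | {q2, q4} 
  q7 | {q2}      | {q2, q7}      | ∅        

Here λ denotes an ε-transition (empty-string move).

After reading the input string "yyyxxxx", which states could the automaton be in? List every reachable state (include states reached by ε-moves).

Start in {q1}.
Read 'y': q1→{q1}; now {q1}.
Read 'y': q1→{q1}; now {q1}.
Read 'y': q1→{q1}; now {q1}.
Read 'x': q1→{q2, q7}; now {q2, q7}.
Read 'x': q2→∅, q7→{q2}; now {q2}.
Read 'x': q2→∅; now ∅.
The set is empty and remains empty for the remaining 1 symbol.

∅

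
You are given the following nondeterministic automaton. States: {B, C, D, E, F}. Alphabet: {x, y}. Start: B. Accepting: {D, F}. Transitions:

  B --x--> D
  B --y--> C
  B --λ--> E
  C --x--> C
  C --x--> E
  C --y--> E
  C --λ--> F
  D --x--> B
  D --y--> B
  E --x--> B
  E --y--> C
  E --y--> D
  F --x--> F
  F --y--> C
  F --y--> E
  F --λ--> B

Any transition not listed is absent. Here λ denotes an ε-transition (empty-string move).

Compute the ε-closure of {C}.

{B, C, E, F}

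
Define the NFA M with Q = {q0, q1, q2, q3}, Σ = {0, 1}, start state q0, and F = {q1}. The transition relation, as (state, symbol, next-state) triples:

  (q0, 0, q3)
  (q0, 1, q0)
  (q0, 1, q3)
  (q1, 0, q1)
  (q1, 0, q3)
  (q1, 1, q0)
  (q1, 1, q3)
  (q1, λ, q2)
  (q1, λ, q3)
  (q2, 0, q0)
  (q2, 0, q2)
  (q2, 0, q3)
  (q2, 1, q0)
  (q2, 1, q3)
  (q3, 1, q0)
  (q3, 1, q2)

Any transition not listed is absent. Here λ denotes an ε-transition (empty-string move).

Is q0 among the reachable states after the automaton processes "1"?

Yes

Start in {q0}.
Read '1': {q0} → {q0, q3}.
State q0 is in {q0, q3}.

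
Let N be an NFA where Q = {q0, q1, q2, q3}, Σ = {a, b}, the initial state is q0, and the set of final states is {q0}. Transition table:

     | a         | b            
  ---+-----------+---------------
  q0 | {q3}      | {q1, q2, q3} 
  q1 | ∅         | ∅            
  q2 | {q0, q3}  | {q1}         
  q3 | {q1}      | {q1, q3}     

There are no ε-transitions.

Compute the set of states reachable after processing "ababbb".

∅

Start in {q0}.
Read 'a': q0→{q3}; now {q3}.
Read 'b': q3→{q1, q3}; now {q1, q3}.
Read 'a': q1→∅, q3→{q1}; now {q1}.
Read 'b': q1→∅; now ∅.
The set is empty and remains empty for the remaining 2 symbols.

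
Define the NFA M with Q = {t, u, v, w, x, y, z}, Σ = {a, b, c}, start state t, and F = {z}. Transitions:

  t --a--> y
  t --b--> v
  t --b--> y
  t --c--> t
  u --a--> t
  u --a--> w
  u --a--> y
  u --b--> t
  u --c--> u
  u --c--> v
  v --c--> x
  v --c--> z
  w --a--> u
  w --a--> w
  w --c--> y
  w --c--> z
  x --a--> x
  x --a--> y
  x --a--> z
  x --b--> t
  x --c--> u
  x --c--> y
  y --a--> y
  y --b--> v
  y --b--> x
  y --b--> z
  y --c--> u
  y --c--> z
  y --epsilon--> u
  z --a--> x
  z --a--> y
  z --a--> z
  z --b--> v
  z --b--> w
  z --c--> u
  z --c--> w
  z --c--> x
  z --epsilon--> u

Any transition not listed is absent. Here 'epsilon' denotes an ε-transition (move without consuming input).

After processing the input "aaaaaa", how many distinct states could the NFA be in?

4

Start in {t}.
Read 'a': t→{y}; union {y}; ε-closure = {u, y}.
Read 'a': u→{t, w, y}, y→{y}; union {t, w, y}; ε-closure = {t, u, w, y}.
Read 'a': t→{y}, u→{t, w, y}, w→{u, w}, y→{y}; now {t, u, w, y}.
Read 'a': t→{y}, u→{t, w, y}, w→{u, w}, y→{y}; now {t, u, w, y}.
Read 'a': t→{y}, u→{t, w, y}, w→{u, w}, y→{y}; now {t, u, w, y}.
Read 'a': t→{y}, u→{t, w, y}, w→{u, w}, y→{y}; now {t, u, w, y}.
That set has 4 states.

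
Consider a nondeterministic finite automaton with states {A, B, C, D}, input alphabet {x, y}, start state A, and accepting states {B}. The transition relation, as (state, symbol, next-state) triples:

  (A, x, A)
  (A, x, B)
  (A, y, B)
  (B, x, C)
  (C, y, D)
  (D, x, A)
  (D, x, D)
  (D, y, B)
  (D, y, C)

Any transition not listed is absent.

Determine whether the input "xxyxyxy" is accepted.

Start in {A}.
Read 'x': {A} → {A, B}.
Read 'x': {A, B} → {A, B, C}.
Read 'y': {A, B, C} → {B, D}.
Read 'x': {B, D} → {A, C, D}.
Read 'y': {A, C, D} → {B, C, D}.
Read 'x': {B, C, D} → {A, C, D}.
Read 'y': {A, C, D} → {B, C, D}.
The final set {B, C, D} contains the accepting state B.

Yes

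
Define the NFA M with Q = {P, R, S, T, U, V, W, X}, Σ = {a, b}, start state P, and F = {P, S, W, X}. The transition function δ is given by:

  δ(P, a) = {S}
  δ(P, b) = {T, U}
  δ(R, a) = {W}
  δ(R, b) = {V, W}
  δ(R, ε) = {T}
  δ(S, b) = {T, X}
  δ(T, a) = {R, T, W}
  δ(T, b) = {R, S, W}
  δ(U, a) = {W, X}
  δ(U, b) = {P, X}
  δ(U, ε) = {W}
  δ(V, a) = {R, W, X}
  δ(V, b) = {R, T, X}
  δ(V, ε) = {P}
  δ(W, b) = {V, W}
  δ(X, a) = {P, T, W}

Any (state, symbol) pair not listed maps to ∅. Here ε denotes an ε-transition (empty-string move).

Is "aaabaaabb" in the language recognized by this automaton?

Start in {P}.
Read 'a': P→{S}; now {S}.
Read 'a': S→∅; now ∅.
The set is empty and remains empty for the remaining 7 symbols.
The final set ∅ contains no accepting state.

No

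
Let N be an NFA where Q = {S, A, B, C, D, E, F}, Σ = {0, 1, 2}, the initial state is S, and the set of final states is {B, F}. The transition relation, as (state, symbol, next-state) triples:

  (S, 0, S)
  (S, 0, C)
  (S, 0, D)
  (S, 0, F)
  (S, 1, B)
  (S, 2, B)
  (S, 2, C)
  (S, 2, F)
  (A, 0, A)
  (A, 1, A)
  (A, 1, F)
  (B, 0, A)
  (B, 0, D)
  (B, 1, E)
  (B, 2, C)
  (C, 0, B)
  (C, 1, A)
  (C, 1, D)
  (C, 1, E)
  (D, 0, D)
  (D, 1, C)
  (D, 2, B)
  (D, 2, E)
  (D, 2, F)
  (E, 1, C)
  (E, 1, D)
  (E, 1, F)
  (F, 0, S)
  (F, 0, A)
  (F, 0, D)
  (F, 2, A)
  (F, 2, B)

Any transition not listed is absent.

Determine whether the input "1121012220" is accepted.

No

Start in {S}.
Read '1': S→{B}; now {B}.
Read '1': B→{E}; now {E}.
Read '2': E→∅; now ∅.
The set is empty and remains empty for the remaining 7 symbols.
The final set ∅ contains no accepting state.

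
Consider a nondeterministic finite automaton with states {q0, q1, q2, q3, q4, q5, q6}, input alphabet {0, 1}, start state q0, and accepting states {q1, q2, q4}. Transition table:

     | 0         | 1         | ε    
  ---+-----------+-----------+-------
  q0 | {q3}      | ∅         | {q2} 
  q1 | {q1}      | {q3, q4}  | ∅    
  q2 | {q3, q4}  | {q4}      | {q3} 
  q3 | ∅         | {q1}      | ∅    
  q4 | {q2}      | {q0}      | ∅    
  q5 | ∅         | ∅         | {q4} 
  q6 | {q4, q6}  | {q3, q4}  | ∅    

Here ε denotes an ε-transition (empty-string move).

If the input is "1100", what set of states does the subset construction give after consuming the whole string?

Start: ε-closure({q0}) = {q0, q2, q3}.
Read '1': {q0, q2, q3} → {q1, q4}.
Read '1': {q1, q4} → {q0, q2, q3, q4}.
Read '0': {q0, q2, q3, q4} → {q2, q3, q4}.
Read '0': {q2, q3, q4} → {q2, q3, q4}.

{q2, q3, q4}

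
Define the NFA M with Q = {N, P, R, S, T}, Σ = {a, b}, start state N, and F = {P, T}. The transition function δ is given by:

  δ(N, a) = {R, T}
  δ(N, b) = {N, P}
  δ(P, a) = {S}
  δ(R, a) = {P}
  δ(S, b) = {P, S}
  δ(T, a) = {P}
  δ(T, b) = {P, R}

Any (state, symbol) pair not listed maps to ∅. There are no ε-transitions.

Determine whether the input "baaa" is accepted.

No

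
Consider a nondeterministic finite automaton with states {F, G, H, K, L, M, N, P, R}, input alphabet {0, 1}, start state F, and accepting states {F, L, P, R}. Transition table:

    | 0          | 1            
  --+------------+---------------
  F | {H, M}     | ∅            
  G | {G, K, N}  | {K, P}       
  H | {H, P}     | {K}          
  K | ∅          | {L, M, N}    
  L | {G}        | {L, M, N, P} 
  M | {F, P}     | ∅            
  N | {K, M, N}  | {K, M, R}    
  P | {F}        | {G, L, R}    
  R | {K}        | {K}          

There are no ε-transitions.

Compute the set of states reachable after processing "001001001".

Start in {F}.
Read '0': F→{H, M}; now {H, M}.
Read '0': H→{H, P}, M→{F, P}; now {F, H, P}.
Read '1': F→∅, H→{K}, P→{G, L, R}; now {G, K, L, R}.
Read '0': G→{G, K, N}, K→∅, L→{G}, R→{K}; now {G, K, N}.
Read '0': G→{G, K, N}, K→∅, N→{K, M, N}; now {G, K, M, N}.
Read '1': G→{K, P}, K→{L, M, N}, M→∅, N→{K, M, R}; now {K, L, M, N, P, R}.
Read '0': K→∅, L→{G}, M→{F, P}, N→{K, M, N}, P→{F}, R→{K}; now {F, G, K, M, N, P}.
Read '0': F→{H, M}, G→{G, K, N}, K→∅, M→{F, P}, N→{K, M, N}, P→{F}; now {F, G, H, K, M, N, P}.
Read '1': F→∅, G→{K, P}, H→{K}, K→{L, M, N}, M→∅, N→{K, M, R}, P→{G, L, R}; now {G, K, L, M, N, P, R}.

{G, K, L, M, N, P, R}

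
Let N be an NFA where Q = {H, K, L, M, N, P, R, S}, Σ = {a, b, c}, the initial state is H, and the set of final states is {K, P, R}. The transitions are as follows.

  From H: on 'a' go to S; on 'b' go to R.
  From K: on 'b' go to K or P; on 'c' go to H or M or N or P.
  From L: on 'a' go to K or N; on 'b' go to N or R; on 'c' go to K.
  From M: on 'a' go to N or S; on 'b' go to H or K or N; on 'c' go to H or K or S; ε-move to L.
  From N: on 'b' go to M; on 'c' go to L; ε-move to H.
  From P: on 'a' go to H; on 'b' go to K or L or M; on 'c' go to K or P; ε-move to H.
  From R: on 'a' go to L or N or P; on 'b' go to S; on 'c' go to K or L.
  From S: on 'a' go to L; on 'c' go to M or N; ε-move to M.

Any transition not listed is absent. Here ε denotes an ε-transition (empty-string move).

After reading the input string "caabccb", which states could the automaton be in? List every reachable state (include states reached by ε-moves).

∅

Start in {H}.
Read 'c': H→∅; now ∅.
The set is empty and remains empty for the remaining 6 symbols.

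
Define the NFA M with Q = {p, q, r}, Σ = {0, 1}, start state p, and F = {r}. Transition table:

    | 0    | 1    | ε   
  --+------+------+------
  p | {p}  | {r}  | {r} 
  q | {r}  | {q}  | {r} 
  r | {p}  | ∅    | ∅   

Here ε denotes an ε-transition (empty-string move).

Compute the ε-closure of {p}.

Begin with {p}.
ε-move p → r; add r.

{p, r}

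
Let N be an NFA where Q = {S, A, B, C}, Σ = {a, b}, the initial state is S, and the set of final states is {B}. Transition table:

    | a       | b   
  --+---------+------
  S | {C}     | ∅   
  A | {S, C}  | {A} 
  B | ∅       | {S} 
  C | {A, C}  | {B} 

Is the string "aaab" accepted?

Start in {S}.
Read 'a': {S} → {C}.
Read 'a': {C} → {A, C}.
Read 'a': {A, C} → {S, A, C}.
Read 'b': {S, A, C} → {A, B}.
The final set {A, B} contains the accepting state B.

Yes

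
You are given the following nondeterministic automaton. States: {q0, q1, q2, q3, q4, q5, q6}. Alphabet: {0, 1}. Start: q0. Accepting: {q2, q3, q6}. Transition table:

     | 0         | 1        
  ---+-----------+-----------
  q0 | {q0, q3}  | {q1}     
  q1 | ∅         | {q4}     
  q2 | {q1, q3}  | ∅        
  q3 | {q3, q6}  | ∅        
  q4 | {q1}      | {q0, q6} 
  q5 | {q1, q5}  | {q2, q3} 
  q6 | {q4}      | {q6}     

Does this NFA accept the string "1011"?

No

Start in {q0}.
Read '1': {q0} → {q1}.
Read '0': {q1} → ∅.
The set is empty and remains empty for the remaining 2 symbols.
The final set ∅ contains no accepting state.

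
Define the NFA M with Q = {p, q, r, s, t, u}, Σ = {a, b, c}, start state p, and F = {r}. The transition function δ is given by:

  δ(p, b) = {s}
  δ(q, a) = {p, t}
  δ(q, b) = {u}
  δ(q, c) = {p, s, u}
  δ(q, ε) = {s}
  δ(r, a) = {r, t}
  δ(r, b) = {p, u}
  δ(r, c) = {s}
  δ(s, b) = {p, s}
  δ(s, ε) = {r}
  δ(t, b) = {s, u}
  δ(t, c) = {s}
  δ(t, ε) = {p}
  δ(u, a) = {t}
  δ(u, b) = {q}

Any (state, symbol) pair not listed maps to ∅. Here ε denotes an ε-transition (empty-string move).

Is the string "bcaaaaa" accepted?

Yes

Start in {p}.
Read 'b': p→{s}; union {s}; ε-closure = {r, s}.
Read 'c': r→{s}, s→∅; union {s}; ε-closure = {r, s}.
Read 'a': r→{r, t}, s→∅; union {r, t}; ε-closure = {p, r, t}.
Read 'a': p→∅, r→{r, t}, t→∅; union {r, t}; ε-closure = {p, r, t}.
Read 'a': p→∅, r→{r, t}, t→∅; union {r, t}; ε-closure = {p, r, t}.
Read 'a': p→∅, r→{r, t}, t→∅; union {r, t}; ε-closure = {p, r, t}.
Read 'a': p→∅, r→{r, t}, t→∅; union {r, t}; ε-closure = {p, r, t}.
The final set {p, r, t} contains the accepting state r.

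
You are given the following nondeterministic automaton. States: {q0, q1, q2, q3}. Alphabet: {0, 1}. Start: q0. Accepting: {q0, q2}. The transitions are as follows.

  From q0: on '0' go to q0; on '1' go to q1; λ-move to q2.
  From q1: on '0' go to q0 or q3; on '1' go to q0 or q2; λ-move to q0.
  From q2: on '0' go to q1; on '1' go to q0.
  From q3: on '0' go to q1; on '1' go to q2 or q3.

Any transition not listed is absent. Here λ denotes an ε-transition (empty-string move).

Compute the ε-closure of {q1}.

{q0, q1, q2}

Begin with {q1}.
ε-move q1 → q0; add q0.
ε-move q0 → q2; add q2.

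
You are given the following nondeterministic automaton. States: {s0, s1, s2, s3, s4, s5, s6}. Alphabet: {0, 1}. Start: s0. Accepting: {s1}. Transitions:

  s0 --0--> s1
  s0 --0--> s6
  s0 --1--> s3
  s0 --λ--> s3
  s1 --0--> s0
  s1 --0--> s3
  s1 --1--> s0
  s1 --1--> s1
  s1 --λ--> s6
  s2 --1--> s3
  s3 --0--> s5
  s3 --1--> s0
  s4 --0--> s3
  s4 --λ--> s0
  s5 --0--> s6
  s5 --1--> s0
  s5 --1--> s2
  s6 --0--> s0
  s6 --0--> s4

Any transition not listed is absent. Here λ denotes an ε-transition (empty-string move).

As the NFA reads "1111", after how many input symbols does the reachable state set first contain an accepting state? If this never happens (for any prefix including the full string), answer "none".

Start: ε-closure({s0}) = {s0, s3}.
Read '1': {s0, s3} → {s0, s3}.
Read '1': {s0, s3} → {s0, s3}.
Read '1': {s0, s3} → {s0, s3}.
Read '1': {s0, s3} → {s0, s3}.
No reachable set along the way intersects F.

none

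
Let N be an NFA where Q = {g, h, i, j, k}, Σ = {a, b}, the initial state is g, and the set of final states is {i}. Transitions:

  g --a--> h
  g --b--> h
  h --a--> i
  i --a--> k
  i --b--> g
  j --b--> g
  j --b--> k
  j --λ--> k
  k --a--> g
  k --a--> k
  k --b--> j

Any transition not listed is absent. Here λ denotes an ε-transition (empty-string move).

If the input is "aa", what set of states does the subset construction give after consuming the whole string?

Start in {g}.
Read 'a': g→{h}; now {h}.
Read 'a': h→{i}; now {i}.

{i}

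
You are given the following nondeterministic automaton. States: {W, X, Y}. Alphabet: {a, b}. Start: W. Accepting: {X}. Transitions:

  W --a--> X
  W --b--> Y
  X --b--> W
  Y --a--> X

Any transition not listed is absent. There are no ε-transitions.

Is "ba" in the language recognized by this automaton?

Yes

Start in {W}.
Read 'b': W→{Y}; now {Y}.
Read 'a': Y→{X}; now {X}.
The final set {X} contains the accepting state X.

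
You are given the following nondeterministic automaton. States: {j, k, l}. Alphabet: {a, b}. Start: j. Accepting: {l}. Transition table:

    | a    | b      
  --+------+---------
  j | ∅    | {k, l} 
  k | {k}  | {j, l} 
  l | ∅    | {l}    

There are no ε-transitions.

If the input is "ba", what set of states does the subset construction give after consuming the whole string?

{k}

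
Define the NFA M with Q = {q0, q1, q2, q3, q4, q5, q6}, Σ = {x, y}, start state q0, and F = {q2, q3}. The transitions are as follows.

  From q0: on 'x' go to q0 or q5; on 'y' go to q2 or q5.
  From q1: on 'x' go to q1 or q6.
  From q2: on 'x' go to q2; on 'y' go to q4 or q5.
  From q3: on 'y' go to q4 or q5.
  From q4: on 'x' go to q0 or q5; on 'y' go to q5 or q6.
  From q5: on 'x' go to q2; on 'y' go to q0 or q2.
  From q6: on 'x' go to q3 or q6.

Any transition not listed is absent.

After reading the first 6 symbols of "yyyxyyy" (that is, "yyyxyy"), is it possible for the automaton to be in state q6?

Start in {q0}.
Read 'y': q0→{q2, q5}; now {q2, q5}.
Read 'y': q2→{q4, q5}, q5→{q0, q2}; now {q0, q2, q4, q5}.
Read 'y': q0→{q2, q5}, q2→{q4, q5}, q4→{q5, q6}, q5→{q0, q2}; now {q0, q2, q4, q5, q6}.
Read 'x': q0→{q0, q5}, q2→{q2}, q4→{q0, q5}, q5→{q2}, q6→{q3, q6}; now {q0, q2, q3, q5, q6}.
Read 'y': q0→{q2, q5}, q2→{q4, q5}, q3→{q4, q5}, q5→{q0, q2}, q6→∅; now {q0, q2, q4, q5}.
Read 'y': q0→{q2, q5}, q2→{q4, q5}, q4→{q5, q6}, q5→{q0, q2}; now {q0, q2, q4, q5, q6}.
State q6 is in {q0, q2, q4, q5, q6}.

Yes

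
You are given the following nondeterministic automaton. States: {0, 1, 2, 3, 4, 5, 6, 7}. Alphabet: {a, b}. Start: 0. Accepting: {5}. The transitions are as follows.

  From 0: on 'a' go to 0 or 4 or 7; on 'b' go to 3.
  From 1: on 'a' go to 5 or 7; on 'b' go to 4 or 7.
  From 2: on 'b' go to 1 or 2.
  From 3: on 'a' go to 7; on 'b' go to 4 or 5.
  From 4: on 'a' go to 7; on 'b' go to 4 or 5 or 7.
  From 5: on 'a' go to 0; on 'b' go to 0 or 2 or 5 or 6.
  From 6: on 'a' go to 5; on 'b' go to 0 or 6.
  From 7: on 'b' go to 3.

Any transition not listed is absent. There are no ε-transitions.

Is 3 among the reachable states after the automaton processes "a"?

Start in {0}.
Read 'a': 0→{0, 4, 7}; now {0, 4, 7}.
State 3 is not in {0, 4, 7}.

No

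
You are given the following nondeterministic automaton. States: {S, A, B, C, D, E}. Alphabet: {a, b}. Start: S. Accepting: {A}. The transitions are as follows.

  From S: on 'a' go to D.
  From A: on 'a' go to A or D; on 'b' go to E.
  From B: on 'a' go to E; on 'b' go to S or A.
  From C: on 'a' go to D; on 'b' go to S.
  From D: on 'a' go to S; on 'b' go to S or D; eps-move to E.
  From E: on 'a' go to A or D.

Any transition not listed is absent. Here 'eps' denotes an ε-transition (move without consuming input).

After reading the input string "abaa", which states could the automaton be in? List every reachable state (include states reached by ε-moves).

Start in {S}.
Read 'a': {S} → {D, E}.
Read 'b': {D, E} → {S, D, E}.
Read 'a': {S, D, E} → {S, A, D, E}.
Read 'a': {S, A, D, E} → {S, A, D, E}.

{S, A, D, E}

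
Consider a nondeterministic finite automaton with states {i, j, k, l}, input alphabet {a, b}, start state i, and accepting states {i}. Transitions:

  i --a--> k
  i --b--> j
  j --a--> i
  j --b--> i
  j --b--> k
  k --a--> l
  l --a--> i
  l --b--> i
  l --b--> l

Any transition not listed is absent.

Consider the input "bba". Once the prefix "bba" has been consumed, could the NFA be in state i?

Start in {i}.
Read 'b': i→{j}; now {j}.
Read 'b': j→{i, k}; now {i, k}.
Read 'a': i→{k}, k→{l}; now {k, l}.
State i is not in {k, l}.

No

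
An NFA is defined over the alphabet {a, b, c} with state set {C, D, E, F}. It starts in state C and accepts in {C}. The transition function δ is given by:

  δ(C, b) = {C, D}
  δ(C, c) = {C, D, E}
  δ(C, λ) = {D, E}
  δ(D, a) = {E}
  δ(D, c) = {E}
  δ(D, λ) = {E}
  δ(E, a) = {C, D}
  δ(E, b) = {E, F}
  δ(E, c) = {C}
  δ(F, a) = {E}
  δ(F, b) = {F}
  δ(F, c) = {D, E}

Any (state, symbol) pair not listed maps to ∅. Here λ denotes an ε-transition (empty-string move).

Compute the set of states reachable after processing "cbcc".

Start: ε-closure({C}) = {C, D, E}.
Read 'c': C→{C, D, E}, D→{E}, E→{C}; now {C, D, E}.
Read 'b': C→{C, D}, D→∅, E→{E, F}; now {C, D, E, F}.
Read 'c': C→{C, D, E}, D→{E}, E→{C}, F→{D, E}; now {C, D, E}.
Read 'c': C→{C, D, E}, D→{E}, E→{C}; now {C, D, E}.

{C, D, E}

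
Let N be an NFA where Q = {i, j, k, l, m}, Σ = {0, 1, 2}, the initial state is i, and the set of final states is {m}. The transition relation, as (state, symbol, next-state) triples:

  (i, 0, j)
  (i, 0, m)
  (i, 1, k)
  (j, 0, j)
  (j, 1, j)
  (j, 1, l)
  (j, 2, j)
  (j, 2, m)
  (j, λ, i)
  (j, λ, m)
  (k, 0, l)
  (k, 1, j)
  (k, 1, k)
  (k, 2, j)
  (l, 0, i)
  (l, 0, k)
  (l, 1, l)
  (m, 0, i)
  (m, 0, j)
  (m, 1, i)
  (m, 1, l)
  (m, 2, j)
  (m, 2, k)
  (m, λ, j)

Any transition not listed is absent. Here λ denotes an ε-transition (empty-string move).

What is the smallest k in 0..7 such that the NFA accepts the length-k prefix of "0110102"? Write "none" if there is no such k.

1

Start in {i}.
Read '0': {i} → {i, j, m}.
None of the earlier sets intersect F, but {i, j, m} does.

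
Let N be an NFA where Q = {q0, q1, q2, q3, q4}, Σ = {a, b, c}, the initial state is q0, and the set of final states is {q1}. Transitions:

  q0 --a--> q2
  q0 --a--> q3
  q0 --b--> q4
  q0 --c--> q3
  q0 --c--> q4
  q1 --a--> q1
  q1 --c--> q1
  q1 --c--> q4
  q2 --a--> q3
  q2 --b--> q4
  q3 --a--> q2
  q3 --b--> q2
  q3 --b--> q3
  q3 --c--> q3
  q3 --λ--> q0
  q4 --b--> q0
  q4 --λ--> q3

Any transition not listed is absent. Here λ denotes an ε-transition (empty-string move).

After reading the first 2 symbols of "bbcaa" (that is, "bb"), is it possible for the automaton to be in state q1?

Start in {q0}.
Read 'b': q0→{q4}; union {q4}; ε-closure = {q0, q3, q4}.
Read 'b': q0→{q4}, q3→{q2, q3}, q4→{q0}; now {q0, q2, q3, q4}.
State q1 is not in {q0, q2, q3, q4}.

No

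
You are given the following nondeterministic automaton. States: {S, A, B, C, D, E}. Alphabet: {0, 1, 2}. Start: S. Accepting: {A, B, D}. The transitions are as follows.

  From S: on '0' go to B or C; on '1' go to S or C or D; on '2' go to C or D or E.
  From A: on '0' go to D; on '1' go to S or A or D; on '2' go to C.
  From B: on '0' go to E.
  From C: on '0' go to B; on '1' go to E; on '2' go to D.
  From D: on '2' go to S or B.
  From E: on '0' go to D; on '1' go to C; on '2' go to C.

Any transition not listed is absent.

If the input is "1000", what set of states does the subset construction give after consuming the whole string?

{D, E}

Start in {S}.
Read '1': {S} → {S, C, D}.
Read '0': {S, C, D} → {B, C}.
Read '0': {B, C} → {B, E}.
Read '0': {B, E} → {D, E}.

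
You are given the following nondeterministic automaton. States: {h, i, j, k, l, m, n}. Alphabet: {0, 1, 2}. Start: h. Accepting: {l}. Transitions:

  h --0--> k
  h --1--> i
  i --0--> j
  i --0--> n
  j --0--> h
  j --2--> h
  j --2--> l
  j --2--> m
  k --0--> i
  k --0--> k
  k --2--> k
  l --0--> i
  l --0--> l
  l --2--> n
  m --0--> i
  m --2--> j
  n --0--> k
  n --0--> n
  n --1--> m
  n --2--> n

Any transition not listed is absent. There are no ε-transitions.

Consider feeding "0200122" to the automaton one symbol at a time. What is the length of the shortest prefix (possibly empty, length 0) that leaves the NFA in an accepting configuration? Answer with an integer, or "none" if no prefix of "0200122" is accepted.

Start in {h}.
Read '0': {h} → {k}.
Read '2': {k} → {k}.
Read '0': {k} → {i, k}.
Read '0': {i, k} → {i, j, k, n}.
Read '1': {i, j, k, n} → {m}.
Read '2': {m} → {j}.
Read '2': {j} → {h, l, m}.
None of the earlier sets intersect F, but {h, l, m} does.

7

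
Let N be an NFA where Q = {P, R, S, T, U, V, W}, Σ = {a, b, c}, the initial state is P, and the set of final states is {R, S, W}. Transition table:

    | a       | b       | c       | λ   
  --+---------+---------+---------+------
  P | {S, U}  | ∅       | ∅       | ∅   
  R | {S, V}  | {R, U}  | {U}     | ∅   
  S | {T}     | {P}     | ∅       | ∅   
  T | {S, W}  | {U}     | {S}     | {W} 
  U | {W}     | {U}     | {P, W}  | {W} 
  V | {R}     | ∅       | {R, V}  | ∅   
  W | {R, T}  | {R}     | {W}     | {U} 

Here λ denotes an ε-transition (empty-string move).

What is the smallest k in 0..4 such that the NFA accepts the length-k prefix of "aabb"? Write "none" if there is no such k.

Start in {P}.
Read 'a': {P} → {S, U, W}.
None of the earlier sets intersect F, but {S, U, W} does.

1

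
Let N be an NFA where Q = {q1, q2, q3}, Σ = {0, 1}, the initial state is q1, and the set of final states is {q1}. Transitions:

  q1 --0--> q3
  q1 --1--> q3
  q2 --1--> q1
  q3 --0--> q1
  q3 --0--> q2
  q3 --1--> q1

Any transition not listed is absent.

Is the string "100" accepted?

Start in {q1}.
Read '1': {q1} → {q3}.
Read '0': {q3} → {q1, q2}.
Read '0': {q1, q2} → {q3}.
The final set {q3} contains no accepting state.

No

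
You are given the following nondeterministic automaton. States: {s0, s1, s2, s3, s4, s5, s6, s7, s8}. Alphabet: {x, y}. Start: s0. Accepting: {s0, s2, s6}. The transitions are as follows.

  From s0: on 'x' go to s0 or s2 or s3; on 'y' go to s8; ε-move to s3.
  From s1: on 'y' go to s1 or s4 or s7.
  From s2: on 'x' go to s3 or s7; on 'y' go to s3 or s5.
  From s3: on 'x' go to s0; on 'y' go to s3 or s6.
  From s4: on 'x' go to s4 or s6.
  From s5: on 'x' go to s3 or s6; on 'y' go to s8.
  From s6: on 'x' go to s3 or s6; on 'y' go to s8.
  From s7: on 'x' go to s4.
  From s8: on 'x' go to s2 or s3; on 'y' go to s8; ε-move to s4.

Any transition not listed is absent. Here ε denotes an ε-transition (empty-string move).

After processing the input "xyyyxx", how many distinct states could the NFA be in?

6

Start: ε-closure({s0}) = {s0, s3}.
Read 'x': {s0, s3} → {s0, s2, s3}.
Read 'y': {s0, s2, s3} → {s3, s4, s5, s6, s8}.
Read 'y': {s3, s4, s5, s6, s8} → {s3, s4, s6, s8}.
Read 'y': {s3, s4, s6, s8} → {s3, s4, s6, s8}.
Read 'x': {s3, s4, s6, s8} → {s0, s2, s3, s4, s6}.
Read 'x': {s0, s2, s3, s4, s6} → {s0, s2, s3, s4, s6, s7}.
That set has 6 states.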